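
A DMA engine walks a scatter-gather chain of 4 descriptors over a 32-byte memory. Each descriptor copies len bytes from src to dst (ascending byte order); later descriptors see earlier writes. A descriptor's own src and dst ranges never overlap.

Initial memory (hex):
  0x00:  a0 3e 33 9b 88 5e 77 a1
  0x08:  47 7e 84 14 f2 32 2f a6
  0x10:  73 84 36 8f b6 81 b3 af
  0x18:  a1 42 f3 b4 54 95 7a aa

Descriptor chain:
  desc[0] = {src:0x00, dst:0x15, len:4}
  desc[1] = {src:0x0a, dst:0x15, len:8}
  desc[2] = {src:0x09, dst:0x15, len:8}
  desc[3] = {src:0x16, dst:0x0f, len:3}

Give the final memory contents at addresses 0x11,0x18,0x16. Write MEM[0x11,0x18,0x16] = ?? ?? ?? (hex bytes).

#0 dst[0x15+4] := {0xa0,0x3e,0x33,0x9b}
#1 dst[0x15+8] := {0x84,0x14,0xf2,0x32,0x2f,0xa6,0x73,0x84}
#2 dst[0x15+8] := {0x7e,0x84,0x14,0xf2,0x32,0x2f,0xa6,0x73}
#3 dst[0x0f+3] := {0x84,0x14,0xf2}
query mem[0x11]=0xf2, mem[0x18]=0xf2, mem[0x16]=0x84

MEM[0x11,0x18,0x16] = f2 f2 84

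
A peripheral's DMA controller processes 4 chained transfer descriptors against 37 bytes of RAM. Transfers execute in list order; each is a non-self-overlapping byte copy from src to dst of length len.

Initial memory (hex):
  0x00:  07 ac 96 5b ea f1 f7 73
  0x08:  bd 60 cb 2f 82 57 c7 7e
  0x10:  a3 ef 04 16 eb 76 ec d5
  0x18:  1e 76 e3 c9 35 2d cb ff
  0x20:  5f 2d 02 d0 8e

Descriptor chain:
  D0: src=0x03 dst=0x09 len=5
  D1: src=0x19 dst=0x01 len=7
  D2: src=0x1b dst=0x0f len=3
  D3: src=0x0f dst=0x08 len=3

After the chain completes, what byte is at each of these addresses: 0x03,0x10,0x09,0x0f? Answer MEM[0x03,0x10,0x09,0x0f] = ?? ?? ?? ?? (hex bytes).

MEM[0x03,0x10,0x09,0x0f] = c9 35 35 c9

[0] 0x03->0x09 len=5 : 5b ea f1 f7 73
[1] 0x19->0x01 len=7 : 76 e3 c9 35 2d cb ff
[2] 0x1b->0x0f len=3 : c9 35 2d
[3] 0x0f->0x08 len=3 : c9 35 2d
query mem[0x03]=0xc9, mem[0x10]=0x35, mem[0x09]=0x35, mem[0x0f]=0xc9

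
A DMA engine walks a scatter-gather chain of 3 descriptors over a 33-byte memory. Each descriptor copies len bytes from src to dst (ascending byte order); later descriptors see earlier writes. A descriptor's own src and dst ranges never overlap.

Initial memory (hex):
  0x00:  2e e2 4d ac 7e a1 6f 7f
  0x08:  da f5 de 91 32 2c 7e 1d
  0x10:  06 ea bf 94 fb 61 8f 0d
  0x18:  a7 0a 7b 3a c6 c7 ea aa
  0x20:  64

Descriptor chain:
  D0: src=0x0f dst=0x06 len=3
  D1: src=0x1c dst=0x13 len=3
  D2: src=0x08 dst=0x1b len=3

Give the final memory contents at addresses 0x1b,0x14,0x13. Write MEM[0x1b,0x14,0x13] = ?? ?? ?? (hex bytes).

MEM[0x1b,0x14,0x13] = ea c7 c6

[0] 0x0f->0x06 len=3 : 1d 06 ea
[1] 0x1c->0x13 len=3 : c6 c7 ea
[2] 0x08->0x1b len=3 : ea f5 de
query mem[0x1b]=0xea, mem[0x14]=0xc7, mem[0x13]=0xc6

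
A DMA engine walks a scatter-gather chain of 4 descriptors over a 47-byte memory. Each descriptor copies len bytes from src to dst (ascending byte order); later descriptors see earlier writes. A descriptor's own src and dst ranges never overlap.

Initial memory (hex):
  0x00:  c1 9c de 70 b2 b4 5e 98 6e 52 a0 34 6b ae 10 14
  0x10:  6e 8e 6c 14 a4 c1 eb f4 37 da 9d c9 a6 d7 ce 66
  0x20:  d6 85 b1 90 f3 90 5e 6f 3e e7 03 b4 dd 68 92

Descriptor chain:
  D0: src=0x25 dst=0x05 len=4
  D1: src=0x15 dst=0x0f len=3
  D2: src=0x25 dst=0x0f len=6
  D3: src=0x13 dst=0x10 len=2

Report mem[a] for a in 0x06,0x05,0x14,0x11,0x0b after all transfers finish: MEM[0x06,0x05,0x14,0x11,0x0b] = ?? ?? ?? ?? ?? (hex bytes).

D0: mem[0x05..0x08] <- [90 5e 6f 3e]
D1: mem[0x0f..0x11] <- [c1 eb f4]
D2: mem[0x0f..0x14] <- [90 5e 6f 3e e7 03]
D3: mem[0x10..0x11] <- [e7 03]
query mem[0x06]=0x5e, mem[0x05]=0x90, mem[0x14]=0x03, mem[0x11]=0x03, mem[0x0b]=0x34

MEM[0x06,0x05,0x14,0x11,0x0b] = 5e 90 03 03 34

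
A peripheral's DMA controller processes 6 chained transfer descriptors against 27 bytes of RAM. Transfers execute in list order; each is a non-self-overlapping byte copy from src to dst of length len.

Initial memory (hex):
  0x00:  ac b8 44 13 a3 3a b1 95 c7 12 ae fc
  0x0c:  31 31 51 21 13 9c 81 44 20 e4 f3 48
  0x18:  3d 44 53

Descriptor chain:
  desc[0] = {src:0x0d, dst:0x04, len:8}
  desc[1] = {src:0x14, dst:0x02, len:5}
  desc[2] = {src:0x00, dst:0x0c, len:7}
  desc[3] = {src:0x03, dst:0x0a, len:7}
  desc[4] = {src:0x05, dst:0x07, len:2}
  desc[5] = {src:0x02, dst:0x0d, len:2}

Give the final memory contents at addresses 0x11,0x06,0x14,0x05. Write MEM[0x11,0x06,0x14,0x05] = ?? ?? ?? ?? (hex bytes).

MEM[0x11,0x06,0x14,0x05] = 48 3d 20 48

  after D0: wrote 8B at 0x04 = 315121139c814420
  after D1: wrote 5B at 0x02 = 20e4f3483d
  after D2: wrote 7B at 0x0c = acb820e4f3483d
  after D3: wrote 7B at 0x0a = e4f3483d139c81
  after D4: wrote 2B at 0x07 = 483d
  after D5: wrote 2B at 0x0d = 20e4
query mem[0x11]=0x48, mem[0x06]=0x3d, mem[0x14]=0x20, mem[0x05]=0x48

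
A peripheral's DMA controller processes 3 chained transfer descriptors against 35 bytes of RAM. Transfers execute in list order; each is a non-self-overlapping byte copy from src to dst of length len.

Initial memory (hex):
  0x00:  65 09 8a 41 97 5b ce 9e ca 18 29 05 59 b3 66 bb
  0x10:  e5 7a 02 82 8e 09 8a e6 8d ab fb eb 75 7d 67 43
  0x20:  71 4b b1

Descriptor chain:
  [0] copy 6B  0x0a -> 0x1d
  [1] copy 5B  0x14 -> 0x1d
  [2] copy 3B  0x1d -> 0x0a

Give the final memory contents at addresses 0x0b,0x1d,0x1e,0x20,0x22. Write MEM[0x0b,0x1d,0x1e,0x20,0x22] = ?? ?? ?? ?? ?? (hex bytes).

MEM[0x0b,0x1d,0x1e,0x20,0x22] = 09 8e 09 e6 bb

  after D0: wrote 6B at 0x1d = 290559b366bb
  after D1: wrote 5B at 0x1d = 8e098ae68d
  after D2: wrote 3B at 0x0a = 8e098a
query mem[0x0b]=0x09, mem[0x1d]=0x8e, mem[0x1e]=0x09, mem[0x20]=0xe6, mem[0x22]=0xbb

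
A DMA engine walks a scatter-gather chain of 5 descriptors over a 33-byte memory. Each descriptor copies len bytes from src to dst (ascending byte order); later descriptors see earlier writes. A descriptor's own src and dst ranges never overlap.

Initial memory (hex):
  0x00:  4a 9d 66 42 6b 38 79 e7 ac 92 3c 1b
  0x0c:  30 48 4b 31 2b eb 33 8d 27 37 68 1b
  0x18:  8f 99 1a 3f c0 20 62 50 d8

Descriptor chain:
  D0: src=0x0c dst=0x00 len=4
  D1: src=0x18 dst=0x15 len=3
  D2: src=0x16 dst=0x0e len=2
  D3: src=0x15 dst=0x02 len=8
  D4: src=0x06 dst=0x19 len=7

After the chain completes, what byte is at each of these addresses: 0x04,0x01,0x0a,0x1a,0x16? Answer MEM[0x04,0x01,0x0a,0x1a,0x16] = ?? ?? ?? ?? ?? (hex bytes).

MEM[0x04,0x01,0x0a,0x1a,0x16] = 1a 48 3c 1a 99

[0] 0x0c->0x00 len=4 : 30 48 4b 31
[1] 0x18->0x15 len=3 : 8f 99 1a
[2] 0x16->0x0e len=2 : 99 1a
[3] 0x15->0x02 len=8 : 8f 99 1a 8f 99 1a 3f c0
[4] 0x06->0x19 len=7 : 99 1a 3f c0 3c 1b 30
query mem[0x04]=0x1a, mem[0x01]=0x48, mem[0x0a]=0x3c, mem[0x1a]=0x1a, mem[0x16]=0x99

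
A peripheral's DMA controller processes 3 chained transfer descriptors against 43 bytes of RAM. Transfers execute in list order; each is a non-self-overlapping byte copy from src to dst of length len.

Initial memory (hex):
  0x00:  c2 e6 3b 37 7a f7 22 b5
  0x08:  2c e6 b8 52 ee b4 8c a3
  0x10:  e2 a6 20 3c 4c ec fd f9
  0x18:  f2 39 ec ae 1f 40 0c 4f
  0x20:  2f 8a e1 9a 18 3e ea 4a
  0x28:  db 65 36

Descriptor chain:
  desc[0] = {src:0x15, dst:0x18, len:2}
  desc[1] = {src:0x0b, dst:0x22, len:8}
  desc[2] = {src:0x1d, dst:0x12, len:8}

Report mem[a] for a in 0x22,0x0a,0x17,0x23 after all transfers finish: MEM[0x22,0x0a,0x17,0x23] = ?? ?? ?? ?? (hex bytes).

[0] 0x15->0x18 len=2 : ec fd
[1] 0x0b->0x22 len=8 : 52 ee b4 8c a3 e2 a6 20
[2] 0x1d->0x12 len=8 : 40 0c 4f 2f 8a 52 ee b4
query mem[0x22]=0x52, mem[0x0a]=0xb8, mem[0x17]=0x52, mem[0x23]=0xee

MEM[0x22,0x0a,0x17,0x23] = 52 b8 52 ee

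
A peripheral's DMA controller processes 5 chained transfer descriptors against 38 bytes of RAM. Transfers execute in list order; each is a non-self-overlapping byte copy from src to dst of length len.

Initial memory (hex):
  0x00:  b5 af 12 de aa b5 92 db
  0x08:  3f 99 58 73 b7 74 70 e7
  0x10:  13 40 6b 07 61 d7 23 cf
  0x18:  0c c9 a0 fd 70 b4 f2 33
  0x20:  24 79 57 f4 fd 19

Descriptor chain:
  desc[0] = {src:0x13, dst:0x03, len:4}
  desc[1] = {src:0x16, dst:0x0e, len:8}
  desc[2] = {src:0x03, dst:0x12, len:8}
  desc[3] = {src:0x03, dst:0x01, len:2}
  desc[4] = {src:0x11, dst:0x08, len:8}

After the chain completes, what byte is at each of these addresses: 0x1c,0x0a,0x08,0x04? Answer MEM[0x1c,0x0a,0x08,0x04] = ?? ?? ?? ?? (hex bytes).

  after D0: wrote 4B at 0x03 = 0761d723
  after D1: wrote 8B at 0x0e = 23cf0cc9a0fd70b4
  after D2: wrote 8B at 0x12 = 0761d723db3f9958
  after D3: wrote 2B at 0x01 = 0761
  after D4: wrote 8B at 0x08 = c90761d723db3f99
query mem[0x1c]=0x70, mem[0x0a]=0x61, mem[0x08]=0xc9, mem[0x04]=0x61

MEM[0x1c,0x0a,0x08,0x04] = 70 61 c9 61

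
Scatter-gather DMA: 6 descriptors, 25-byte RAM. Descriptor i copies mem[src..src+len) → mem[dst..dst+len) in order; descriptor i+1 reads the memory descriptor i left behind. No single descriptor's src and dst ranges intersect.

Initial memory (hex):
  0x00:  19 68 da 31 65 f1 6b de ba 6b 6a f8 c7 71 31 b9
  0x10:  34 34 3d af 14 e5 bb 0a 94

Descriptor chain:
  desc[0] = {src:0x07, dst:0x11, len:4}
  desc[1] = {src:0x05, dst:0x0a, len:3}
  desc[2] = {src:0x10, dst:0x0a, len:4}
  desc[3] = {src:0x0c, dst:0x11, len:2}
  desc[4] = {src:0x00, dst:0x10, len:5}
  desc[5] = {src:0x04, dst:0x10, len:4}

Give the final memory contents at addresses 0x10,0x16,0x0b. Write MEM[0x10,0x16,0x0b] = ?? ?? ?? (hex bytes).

MEM[0x10,0x16,0x0b] = 65 bb de

[0] 0x07->0x11 len=4 : de ba 6b 6a
[1] 0x05->0x0a len=3 : f1 6b de
[2] 0x10->0x0a len=4 : 34 de ba 6b
[3] 0x0c->0x11 len=2 : ba 6b
[4] 0x00->0x10 len=5 : 19 68 da 31 65
[5] 0x04->0x10 len=4 : 65 f1 6b de
query mem[0x10]=0x65, mem[0x16]=0xbb, mem[0x0b]=0xde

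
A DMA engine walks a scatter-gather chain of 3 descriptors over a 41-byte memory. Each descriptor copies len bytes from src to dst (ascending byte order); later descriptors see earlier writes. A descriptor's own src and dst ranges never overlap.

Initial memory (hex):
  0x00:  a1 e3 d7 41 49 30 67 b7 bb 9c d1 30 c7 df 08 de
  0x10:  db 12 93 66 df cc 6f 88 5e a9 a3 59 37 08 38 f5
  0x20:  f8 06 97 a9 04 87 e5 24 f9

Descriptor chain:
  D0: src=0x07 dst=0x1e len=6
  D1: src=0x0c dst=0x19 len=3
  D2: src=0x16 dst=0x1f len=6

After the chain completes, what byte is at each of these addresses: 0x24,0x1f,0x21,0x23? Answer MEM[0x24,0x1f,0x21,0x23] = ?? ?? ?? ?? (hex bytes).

D0: mem[0x1e..0x23] <- [b7 bb 9c d1 30 c7]
D1: mem[0x19..0x1b] <- [c7 df 08]
D2: mem[0x1f..0x24] <- [6f 88 5e c7 df 08]
query mem[0x24]=0x08, mem[0x1f]=0x6f, mem[0x21]=0x5e, mem[0x23]=0xdf

MEM[0x24,0x1f,0x21,0x23] = 08 6f 5e df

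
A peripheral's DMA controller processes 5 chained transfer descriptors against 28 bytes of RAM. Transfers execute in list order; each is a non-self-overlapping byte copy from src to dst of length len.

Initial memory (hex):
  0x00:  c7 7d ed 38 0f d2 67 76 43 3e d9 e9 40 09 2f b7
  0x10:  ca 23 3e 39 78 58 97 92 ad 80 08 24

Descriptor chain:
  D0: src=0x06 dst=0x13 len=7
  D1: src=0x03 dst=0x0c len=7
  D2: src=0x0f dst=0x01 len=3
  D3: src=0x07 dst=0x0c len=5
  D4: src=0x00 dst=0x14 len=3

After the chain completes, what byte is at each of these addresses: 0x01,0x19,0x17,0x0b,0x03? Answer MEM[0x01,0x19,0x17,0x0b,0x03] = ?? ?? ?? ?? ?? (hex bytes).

MEM[0x01,0x19,0x17,0x0b,0x03] = 67 40 d9 e9 43

  after D0: wrote 7B at 0x13 = 6776433ed9e940
  after D1: wrote 7B at 0x0c = 380fd26776433e
  after D2: wrote 3B at 0x01 = 677643
  after D3: wrote 5B at 0x0c = 76433ed9e9
  after D4: wrote 3B at 0x14 = c76776
query mem[0x01]=0x67, mem[0x19]=0x40, mem[0x17]=0xd9, mem[0x0b]=0xe9, mem[0x03]=0x43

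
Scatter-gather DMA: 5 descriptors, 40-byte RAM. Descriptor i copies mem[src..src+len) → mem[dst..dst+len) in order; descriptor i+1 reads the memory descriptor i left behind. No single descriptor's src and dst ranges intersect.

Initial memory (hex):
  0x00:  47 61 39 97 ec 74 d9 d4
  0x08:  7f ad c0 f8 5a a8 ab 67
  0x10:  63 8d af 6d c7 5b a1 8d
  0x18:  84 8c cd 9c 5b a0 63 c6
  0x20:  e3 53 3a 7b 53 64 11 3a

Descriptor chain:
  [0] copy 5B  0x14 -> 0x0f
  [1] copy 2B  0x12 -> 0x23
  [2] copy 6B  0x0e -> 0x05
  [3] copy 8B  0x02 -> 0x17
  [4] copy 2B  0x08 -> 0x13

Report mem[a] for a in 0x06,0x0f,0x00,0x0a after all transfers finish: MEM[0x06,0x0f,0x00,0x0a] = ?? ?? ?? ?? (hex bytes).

MEM[0x06,0x0f,0x00,0x0a] = c7 c7 47 84

[0] 0x14->0x0f len=5 : c7 5b a1 8d 84
[1] 0x12->0x23 len=2 : 8d 84
[2] 0x0e->0x05 len=6 : ab c7 5b a1 8d 84
[3] 0x02->0x17 len=8 : 39 97 ec ab c7 5b a1 8d
[4] 0x08->0x13 len=2 : a1 8d
query mem[0x06]=0xc7, mem[0x0f]=0xc7, mem[0x00]=0x47, mem[0x0a]=0x84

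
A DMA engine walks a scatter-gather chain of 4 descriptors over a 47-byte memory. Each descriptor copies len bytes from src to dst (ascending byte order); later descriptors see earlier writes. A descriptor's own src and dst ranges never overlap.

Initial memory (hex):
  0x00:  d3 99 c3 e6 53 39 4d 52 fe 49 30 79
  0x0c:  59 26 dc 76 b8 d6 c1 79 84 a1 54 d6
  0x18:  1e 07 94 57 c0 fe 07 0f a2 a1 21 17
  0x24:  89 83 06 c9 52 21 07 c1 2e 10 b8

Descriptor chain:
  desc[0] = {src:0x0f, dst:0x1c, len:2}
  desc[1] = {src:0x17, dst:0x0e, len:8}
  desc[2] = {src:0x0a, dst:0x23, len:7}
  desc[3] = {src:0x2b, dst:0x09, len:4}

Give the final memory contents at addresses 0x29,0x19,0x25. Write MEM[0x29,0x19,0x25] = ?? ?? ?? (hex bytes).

#0 dst[0x1c+2] := {0x76,0xb8}
#1 dst[0x0e+8] := {0xd6,0x1e,0x07,0x94,0x57,0x76,0xb8,0x07}
#2 dst[0x23+7] := {0x30,0x79,0x59,0x26,0xd6,0x1e,0x07}
#3 dst[0x09+4] := {0xc1,0x2e,0x10,0xb8}
query mem[0x29]=0x07, mem[0x19]=0x07, mem[0x25]=0x59

MEM[0x29,0x19,0x25] = 07 07 59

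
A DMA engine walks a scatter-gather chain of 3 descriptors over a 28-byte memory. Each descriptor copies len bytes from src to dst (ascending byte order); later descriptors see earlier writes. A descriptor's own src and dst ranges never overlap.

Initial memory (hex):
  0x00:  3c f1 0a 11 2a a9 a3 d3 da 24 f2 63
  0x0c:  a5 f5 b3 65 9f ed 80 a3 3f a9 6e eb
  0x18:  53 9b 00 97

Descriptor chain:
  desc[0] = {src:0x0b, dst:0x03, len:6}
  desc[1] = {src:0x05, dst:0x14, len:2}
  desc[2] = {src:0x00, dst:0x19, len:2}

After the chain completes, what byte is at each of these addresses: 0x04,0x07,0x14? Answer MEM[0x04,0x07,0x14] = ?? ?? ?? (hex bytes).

[0] 0x0b->0x03 len=6 : 63 a5 f5 b3 65 9f
[1] 0x05->0x14 len=2 : f5 b3
[2] 0x00->0x19 len=2 : 3c f1
query mem[0x04]=0xa5, mem[0x07]=0x65, mem[0x14]=0xf5

MEM[0x04,0x07,0x14] = a5 65 f5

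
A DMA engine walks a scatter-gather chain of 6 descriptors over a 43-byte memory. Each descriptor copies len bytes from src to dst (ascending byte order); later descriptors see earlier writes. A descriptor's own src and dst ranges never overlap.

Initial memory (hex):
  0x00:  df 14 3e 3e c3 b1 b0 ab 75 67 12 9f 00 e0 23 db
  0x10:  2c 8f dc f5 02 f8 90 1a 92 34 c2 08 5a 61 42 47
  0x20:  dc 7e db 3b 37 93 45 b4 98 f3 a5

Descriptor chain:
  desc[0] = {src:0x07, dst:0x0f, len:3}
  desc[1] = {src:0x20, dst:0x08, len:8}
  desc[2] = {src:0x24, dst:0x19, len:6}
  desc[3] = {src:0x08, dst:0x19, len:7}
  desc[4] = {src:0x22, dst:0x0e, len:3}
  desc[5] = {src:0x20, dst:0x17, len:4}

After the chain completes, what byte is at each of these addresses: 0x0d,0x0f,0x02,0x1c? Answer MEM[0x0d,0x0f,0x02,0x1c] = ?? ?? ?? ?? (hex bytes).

#0 dst[0x0f+3] := {0xab,0x75,0x67}
#1 dst[0x08+8] := {0xdc,0x7e,0xdb,0x3b,0x37,0x93,0x45,0xb4}
#2 dst[0x19+6] := {0x37,0x93,0x45,0xb4,0x98,0xf3}
#3 dst[0x19+7] := {0xdc,0x7e,0xdb,0x3b,0x37,0x93,0x45}
#4 dst[0x0e+3] := {0xdb,0x3b,0x37}
#5 dst[0x17+4] := {0xdc,0x7e,0xdb,0x3b}
query mem[0x0d]=0x93, mem[0x0f]=0x3b, mem[0x02]=0x3e, mem[0x1c]=0x3b

MEM[0x0d,0x0f,0x02,0x1c] = 93 3b 3e 3b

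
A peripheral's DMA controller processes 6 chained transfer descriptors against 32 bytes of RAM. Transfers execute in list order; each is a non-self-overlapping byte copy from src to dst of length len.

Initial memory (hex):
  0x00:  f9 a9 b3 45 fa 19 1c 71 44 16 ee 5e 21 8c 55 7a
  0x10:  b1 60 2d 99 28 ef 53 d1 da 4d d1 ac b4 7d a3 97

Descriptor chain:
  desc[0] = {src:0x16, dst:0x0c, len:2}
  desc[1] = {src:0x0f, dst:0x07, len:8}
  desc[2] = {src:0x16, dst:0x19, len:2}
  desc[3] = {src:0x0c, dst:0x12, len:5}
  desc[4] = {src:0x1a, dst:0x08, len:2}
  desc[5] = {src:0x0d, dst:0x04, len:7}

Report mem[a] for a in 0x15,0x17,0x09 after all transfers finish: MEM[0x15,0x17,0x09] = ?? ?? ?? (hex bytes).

[0] 0x16->0x0c len=2 : 53 d1
[1] 0x0f->0x07 len=8 : 7a b1 60 2d 99 28 ef 53
[2] 0x16->0x19 len=2 : 53 d1
[3] 0x0c->0x12 len=5 : 28 ef 53 7a b1
[4] 0x1a->0x08 len=2 : d1 ac
[5] 0x0d->0x04 len=7 : ef 53 7a b1 60 28 ef
query mem[0x15]=0x7a, mem[0x17]=0xd1, mem[0x09]=0x28

MEM[0x15,0x17,0x09] = 7a d1 28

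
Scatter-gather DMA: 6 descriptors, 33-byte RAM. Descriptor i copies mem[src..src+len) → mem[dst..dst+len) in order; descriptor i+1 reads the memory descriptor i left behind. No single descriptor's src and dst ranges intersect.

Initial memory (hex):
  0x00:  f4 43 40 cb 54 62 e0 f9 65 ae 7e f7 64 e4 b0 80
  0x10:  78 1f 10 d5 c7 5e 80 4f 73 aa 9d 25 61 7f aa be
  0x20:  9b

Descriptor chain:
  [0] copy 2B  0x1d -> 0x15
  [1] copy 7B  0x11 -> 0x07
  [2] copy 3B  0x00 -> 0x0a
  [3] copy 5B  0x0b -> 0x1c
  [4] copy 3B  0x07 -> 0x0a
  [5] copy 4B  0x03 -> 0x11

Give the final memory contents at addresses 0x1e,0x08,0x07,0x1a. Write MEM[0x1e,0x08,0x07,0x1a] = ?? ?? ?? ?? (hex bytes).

#0 dst[0x15+2] := {0x7f,0xaa}
#1 dst[0x07+7] := {0x1f,0x10,0xd5,0xc7,0x7f,0xaa,0x4f}
#2 dst[0x0a+3] := {0xf4,0x43,0x40}
#3 dst[0x1c+5] := {0x43,0x40,0x4f,0xb0,0x80}
#4 dst[0x0a+3] := {0x1f,0x10,0xd5}
#5 dst[0x11+4] := {0xcb,0x54,0x62,0xe0}
query mem[0x1e]=0x4f, mem[0x08]=0x10, mem[0x07]=0x1f, mem[0x1a]=0x9d

MEM[0x1e,0x08,0x07,0x1a] = 4f 10 1f 9d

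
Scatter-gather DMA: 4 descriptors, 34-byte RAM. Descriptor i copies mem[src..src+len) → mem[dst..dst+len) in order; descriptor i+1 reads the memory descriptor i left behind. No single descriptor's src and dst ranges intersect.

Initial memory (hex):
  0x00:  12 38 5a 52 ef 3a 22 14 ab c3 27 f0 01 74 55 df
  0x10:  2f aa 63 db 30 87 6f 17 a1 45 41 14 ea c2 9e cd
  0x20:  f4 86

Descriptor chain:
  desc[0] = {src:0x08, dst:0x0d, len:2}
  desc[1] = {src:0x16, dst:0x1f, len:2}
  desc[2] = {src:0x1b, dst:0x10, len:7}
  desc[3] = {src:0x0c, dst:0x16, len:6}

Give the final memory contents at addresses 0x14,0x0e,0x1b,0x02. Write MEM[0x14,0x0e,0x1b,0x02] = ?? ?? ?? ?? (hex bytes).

  after D0: wrote 2B at 0x0d = abc3
  after D1: wrote 2B at 0x1f = 6f17
  after D2: wrote 7B at 0x10 = 14eac29e6f1786
  after D3: wrote 6B at 0x16 = 01abc3df14ea
query mem[0x14]=0x6f, mem[0x0e]=0xc3, mem[0x1b]=0xea, mem[0x02]=0x5a

MEM[0x14,0x0e,0x1b,0x02] = 6f c3 ea 5a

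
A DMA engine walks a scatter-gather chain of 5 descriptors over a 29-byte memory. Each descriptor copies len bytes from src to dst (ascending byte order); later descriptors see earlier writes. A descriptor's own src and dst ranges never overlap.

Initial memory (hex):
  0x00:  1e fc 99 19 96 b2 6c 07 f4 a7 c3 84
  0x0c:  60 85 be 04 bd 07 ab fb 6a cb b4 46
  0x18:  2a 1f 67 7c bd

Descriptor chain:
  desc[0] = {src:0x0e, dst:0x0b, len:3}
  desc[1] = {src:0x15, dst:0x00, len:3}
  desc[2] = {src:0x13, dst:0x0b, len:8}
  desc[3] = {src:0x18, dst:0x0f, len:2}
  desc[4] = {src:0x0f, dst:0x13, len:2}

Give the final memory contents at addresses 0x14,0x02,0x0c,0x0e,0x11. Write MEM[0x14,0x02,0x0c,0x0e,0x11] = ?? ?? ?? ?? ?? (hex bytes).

[0] 0x0e->0x0b len=3 : be 04 bd
[1] 0x15->0x00 len=3 : cb b4 46
[2] 0x13->0x0b len=8 : fb 6a cb b4 46 2a 1f 67
[3] 0x18->0x0f len=2 : 2a 1f
[4] 0x0f->0x13 len=2 : 2a 1f
query mem[0x14]=0x1f, mem[0x02]=0x46, mem[0x0c]=0x6a, mem[0x0e]=0xb4, mem[0x11]=0x1f

MEM[0x14,0x02,0x0c,0x0e,0x11] = 1f 46 6a b4 1f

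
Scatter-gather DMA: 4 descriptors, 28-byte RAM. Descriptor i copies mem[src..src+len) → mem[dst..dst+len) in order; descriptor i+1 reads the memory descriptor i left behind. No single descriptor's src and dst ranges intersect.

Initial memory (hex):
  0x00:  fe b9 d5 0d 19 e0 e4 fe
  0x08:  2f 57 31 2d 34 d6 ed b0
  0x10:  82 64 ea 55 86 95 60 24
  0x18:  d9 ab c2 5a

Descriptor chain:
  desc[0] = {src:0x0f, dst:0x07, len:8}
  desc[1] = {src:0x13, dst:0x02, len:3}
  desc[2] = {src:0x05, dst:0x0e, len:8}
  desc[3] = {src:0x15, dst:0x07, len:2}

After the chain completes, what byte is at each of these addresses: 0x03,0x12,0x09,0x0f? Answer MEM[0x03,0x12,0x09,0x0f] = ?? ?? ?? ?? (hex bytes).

MEM[0x03,0x12,0x09,0x0f] = 86 64 64 e4

[0] 0x0f->0x07 len=8 : b0 82 64 ea 55 86 95 60
[1] 0x13->0x02 len=3 : 55 86 95
[2] 0x05->0x0e len=8 : e0 e4 b0 82 64 ea 55 86
[3] 0x15->0x07 len=2 : 86 60
query mem[0x03]=0x86, mem[0x12]=0x64, mem[0x09]=0x64, mem[0x0f]=0xe4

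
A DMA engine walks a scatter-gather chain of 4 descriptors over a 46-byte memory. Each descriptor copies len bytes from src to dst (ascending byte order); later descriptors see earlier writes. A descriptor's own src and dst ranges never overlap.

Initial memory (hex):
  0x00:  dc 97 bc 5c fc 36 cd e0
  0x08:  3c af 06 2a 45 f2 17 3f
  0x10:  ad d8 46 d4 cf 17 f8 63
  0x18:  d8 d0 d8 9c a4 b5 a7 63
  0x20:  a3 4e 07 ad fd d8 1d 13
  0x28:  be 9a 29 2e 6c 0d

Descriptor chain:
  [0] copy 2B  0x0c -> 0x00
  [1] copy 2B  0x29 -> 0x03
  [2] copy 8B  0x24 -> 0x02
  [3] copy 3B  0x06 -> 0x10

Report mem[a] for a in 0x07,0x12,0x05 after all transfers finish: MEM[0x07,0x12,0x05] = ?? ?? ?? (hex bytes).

[0] 0x0c->0x00 len=2 : 45 f2
[1] 0x29->0x03 len=2 : 9a 29
[2] 0x24->0x02 len=8 : fd d8 1d 13 be 9a 29 2e
[3] 0x06->0x10 len=3 : be 9a 29
query mem[0x07]=0x9a, mem[0x12]=0x29, mem[0x05]=0x13

MEM[0x07,0x12,0x05] = 9a 29 13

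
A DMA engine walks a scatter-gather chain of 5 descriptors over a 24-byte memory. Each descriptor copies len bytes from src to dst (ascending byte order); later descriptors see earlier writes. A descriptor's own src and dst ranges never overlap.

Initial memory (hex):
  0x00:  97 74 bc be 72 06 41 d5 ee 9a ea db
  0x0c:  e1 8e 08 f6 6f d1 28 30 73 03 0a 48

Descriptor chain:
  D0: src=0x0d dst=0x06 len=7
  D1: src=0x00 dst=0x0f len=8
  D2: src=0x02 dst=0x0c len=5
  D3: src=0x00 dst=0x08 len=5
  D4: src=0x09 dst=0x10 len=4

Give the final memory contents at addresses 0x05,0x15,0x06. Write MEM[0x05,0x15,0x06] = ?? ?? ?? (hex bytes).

#0 dst[0x06+7] := {0x8e,0x08,0xf6,0x6f,0xd1,0x28,0x30}
#1 dst[0x0f+8] := {0x97,0x74,0xbc,0xbe,0x72,0x06,0x8e,0x08}
#2 dst[0x0c+5] := {0xbc,0xbe,0x72,0x06,0x8e}
#3 dst[0x08+5] := {0x97,0x74,0xbc,0xbe,0x72}
#4 dst[0x10+4] := {0x74,0xbc,0xbe,0x72}
query mem[0x05]=0x06, mem[0x15]=0x8e, mem[0x06]=0x8e

MEM[0x05,0x15,0x06] = 06 8e 8e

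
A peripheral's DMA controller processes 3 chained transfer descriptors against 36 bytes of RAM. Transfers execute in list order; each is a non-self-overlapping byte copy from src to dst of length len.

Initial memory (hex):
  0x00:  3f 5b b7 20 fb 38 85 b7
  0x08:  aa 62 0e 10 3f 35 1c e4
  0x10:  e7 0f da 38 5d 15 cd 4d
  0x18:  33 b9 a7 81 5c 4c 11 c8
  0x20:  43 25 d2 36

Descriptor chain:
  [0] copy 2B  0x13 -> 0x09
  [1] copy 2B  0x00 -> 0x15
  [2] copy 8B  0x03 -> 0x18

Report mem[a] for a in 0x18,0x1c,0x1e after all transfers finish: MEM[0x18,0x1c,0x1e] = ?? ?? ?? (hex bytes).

MEM[0x18,0x1c,0x1e] = 20 b7 38

[0] 0x13->0x09 len=2 : 38 5d
[1] 0x00->0x15 len=2 : 3f 5b
[2] 0x03->0x18 len=8 : 20 fb 38 85 b7 aa 38 5d
query mem[0x18]=0x20, mem[0x1c]=0xb7, mem[0x1e]=0x38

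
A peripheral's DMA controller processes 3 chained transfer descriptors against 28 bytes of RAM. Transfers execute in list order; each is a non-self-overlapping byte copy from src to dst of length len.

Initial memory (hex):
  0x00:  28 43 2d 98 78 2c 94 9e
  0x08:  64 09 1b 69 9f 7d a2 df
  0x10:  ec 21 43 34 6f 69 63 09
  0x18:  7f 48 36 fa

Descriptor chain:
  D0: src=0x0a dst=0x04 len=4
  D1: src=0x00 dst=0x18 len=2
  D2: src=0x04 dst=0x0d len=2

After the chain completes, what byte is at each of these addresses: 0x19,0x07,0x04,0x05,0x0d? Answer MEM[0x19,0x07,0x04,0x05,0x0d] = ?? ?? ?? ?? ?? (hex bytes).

MEM[0x19,0x07,0x04,0x05,0x0d] = 43 7d 1b 69 1b

[0] 0x0a->0x04 len=4 : 1b 69 9f 7d
[1] 0x00->0x18 len=2 : 28 43
[2] 0x04->0x0d len=2 : 1b 69
query mem[0x19]=0x43, mem[0x07]=0x7d, mem[0x04]=0x1b, mem[0x05]=0x69, mem[0x0d]=0x1b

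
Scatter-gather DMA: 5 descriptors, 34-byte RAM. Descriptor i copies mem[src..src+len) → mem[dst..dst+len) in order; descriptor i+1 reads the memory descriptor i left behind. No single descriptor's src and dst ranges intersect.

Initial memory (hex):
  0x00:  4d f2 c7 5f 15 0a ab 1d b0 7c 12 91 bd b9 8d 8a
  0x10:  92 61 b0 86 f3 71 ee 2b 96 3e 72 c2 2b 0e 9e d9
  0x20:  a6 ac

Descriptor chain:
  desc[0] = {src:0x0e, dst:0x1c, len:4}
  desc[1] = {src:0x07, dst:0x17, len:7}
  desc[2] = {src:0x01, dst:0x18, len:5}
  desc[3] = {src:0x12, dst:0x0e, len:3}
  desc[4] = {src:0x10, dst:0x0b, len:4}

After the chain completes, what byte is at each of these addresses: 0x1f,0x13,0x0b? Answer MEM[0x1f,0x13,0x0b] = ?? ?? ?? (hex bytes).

D0: mem[0x1c..0x1f] <- [8d 8a 92 61]
D1: mem[0x17..0x1d] <- [1d b0 7c 12 91 bd b9]
D2: mem[0x18..0x1c] <- [f2 c7 5f 15 0a]
D3: mem[0x0e..0x10] <- [b0 86 f3]
D4: mem[0x0b..0x0e] <- [f3 61 b0 86]
query mem[0x1f]=0x61, mem[0x13]=0x86, mem[0x0b]=0xf3

MEM[0x1f,0x13,0x0b] = 61 86 f3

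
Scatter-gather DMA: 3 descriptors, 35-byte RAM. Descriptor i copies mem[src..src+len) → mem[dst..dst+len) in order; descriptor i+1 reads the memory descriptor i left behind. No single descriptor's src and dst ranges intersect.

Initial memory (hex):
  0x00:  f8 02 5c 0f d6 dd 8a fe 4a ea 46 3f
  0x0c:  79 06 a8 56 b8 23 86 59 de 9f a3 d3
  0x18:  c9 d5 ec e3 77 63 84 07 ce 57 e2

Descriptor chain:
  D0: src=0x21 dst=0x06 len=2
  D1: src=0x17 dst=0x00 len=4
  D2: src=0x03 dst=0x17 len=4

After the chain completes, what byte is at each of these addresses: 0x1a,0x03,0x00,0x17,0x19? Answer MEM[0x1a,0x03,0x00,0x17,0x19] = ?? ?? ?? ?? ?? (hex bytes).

D0: mem[0x06..0x07] <- [57 e2]
D1: mem[0x00..0x03] <- [d3 c9 d5 ec]
D2: mem[0x17..0x1a] <- [ec d6 dd 57]
query mem[0x1a]=0x57, mem[0x03]=0xec, mem[0x00]=0xd3, mem[0x17]=0xec, mem[0x19]=0xdd

MEM[0x1a,0x03,0x00,0x17,0x19] = 57 ec d3 ec dd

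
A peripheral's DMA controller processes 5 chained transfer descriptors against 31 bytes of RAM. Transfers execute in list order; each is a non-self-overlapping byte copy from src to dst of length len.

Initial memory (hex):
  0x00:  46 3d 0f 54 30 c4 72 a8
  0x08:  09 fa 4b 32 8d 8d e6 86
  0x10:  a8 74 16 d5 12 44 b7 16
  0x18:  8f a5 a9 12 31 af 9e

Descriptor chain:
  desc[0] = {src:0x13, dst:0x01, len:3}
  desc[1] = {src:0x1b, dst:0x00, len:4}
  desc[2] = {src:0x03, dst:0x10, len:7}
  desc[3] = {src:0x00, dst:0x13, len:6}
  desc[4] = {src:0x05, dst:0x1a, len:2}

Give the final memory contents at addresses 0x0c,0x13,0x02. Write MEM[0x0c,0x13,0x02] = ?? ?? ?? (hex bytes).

MEM[0x0c,0x13,0x02] = 8d 12 af

[0] 0x13->0x01 len=3 : d5 12 44
[1] 0x1b->0x00 len=4 : 12 31 af 9e
[2] 0x03->0x10 len=7 : 9e 30 c4 72 a8 09 fa
[3] 0x00->0x13 len=6 : 12 31 af 9e 30 c4
[4] 0x05->0x1a len=2 : c4 72
query mem[0x0c]=0x8d, mem[0x13]=0x12, mem[0x02]=0xaf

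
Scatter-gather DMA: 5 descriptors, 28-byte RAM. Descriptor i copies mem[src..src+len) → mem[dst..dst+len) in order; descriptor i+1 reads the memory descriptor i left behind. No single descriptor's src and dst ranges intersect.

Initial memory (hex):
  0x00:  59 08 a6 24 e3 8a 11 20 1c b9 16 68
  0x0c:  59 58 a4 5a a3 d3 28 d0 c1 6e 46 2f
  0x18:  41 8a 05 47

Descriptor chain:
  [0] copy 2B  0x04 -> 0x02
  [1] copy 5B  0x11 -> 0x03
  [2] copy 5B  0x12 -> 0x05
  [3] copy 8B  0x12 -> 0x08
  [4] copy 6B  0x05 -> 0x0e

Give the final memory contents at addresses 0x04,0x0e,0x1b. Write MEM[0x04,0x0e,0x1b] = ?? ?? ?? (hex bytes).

MEM[0x04,0x0e,0x1b] = 28 28 47

  after D0: wrote 2B at 0x02 = e38a
  after D1: wrote 5B at 0x03 = d328d0c16e
  after D2: wrote 5B at 0x05 = 28d0c16e46
  after D3: wrote 8B at 0x08 = 28d0c16e462f418a
  after D4: wrote 6B at 0x0e = 28d0c128d0c1
query mem[0x04]=0x28, mem[0x0e]=0x28, mem[0x1b]=0x47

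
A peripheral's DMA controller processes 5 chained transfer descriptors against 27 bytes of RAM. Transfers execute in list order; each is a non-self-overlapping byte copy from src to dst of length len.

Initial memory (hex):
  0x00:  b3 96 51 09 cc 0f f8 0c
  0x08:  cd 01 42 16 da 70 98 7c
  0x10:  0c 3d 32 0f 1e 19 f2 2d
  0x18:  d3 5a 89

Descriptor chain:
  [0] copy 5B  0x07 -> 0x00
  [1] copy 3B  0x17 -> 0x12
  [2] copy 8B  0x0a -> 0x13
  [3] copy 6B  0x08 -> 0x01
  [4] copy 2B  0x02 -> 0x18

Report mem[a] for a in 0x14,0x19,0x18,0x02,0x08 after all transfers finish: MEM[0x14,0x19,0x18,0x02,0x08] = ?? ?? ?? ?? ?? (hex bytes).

[0] 0x07->0x00 len=5 : 0c cd 01 42 16
[1] 0x17->0x12 len=3 : 2d d3 5a
[2] 0x0a->0x13 len=8 : 42 16 da 70 98 7c 0c 3d
[3] 0x08->0x01 len=6 : cd 01 42 16 da 70
[4] 0x02->0x18 len=2 : 01 42
query mem[0x14]=0x16, mem[0x19]=0x42, mem[0x18]=0x01, mem[0x02]=0x01, mem[0x08]=0xcd

MEM[0x14,0x19,0x18,0x02,0x08] = 16 42 01 01 cd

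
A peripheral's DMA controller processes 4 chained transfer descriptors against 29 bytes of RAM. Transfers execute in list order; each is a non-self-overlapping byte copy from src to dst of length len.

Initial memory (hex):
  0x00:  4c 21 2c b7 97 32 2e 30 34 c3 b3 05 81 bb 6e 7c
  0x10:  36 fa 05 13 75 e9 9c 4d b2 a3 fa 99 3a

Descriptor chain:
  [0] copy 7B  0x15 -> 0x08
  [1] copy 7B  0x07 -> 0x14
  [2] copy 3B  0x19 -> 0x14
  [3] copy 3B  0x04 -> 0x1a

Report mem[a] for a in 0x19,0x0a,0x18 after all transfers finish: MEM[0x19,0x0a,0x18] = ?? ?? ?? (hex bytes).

MEM[0x19,0x0a,0x18] = a3 4d b2

#0 dst[0x08+7] := {0xe9,0x9c,0x4d,0xb2,0xa3,0xfa,0x99}
#1 dst[0x14+7] := {0x30,0xe9,0x9c,0x4d,0xb2,0xa3,0xfa}
#2 dst[0x14+3] := {0xa3,0xfa,0x99}
#3 dst[0x1a+3] := {0x97,0x32,0x2e}
query mem[0x19]=0xa3, mem[0x0a]=0x4d, mem[0x18]=0xb2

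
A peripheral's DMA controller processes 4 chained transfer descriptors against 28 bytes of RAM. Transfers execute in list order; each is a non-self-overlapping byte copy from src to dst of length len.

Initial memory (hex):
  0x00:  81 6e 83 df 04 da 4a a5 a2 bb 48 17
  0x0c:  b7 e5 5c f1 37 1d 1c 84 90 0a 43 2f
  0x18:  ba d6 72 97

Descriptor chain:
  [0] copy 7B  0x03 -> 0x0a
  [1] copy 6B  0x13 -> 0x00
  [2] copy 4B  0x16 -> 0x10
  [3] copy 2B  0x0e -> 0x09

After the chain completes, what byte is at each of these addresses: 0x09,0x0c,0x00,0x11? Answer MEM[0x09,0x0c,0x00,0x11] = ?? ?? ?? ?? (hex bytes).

  after D0: wrote 7B at 0x0a = df04da4aa5a2bb
  after D1: wrote 6B at 0x00 = 84900a432fba
  after D2: wrote 4B at 0x10 = 432fbad6
  after D3: wrote 2B at 0x09 = a5a2
query mem[0x09]=0xa5, mem[0x0c]=0xda, mem[0x00]=0x84, mem[0x11]=0x2f

MEM[0x09,0x0c,0x00,0x11] = a5 da 84 2f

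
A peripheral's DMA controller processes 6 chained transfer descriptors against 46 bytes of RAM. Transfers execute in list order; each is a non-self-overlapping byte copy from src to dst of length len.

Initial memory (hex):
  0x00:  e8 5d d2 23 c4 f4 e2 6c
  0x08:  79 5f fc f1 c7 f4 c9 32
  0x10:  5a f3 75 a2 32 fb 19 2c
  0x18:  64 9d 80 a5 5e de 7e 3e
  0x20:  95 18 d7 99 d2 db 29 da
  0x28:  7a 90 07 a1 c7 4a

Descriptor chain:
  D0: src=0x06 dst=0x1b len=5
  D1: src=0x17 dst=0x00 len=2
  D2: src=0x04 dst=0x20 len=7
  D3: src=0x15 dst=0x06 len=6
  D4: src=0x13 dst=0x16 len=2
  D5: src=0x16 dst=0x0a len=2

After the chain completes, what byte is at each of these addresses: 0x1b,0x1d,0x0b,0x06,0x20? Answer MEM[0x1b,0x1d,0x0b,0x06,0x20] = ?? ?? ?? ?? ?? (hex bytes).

MEM[0x1b,0x1d,0x0b,0x06,0x20] = e2 79 32 fb c4

D0: mem[0x1b..0x1f] <- [e2 6c 79 5f fc]
D1: mem[0x00..0x01] <- [2c 64]
D2: mem[0x20..0x26] <- [c4 f4 e2 6c 79 5f fc]
D3: mem[0x06..0x0b] <- [fb 19 2c 64 9d 80]
D4: mem[0x16..0x17] <- [a2 32]
D5: mem[0x0a..0x0b] <- [a2 32]
query mem[0x1b]=0xe2, mem[0x1d]=0x79, mem[0x0b]=0x32, mem[0x06]=0xfb, mem[0x20]=0xc4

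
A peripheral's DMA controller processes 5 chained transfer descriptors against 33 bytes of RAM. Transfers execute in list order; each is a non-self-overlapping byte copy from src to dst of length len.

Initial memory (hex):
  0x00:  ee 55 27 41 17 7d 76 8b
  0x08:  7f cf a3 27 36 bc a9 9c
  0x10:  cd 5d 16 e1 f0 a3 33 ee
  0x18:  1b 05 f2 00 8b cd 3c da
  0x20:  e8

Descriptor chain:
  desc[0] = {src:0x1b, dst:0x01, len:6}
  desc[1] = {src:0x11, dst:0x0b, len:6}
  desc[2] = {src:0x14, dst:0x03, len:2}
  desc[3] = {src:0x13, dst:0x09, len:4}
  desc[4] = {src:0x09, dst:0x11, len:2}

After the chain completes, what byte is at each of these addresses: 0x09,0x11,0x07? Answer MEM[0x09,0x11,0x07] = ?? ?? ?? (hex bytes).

MEM[0x09,0x11,0x07] = e1 e1 8b

D0: mem[0x01..0x06] <- [00 8b cd 3c da e8]
D1: mem[0x0b..0x10] <- [5d 16 e1 f0 a3 33]
D2: mem[0x03..0x04] <- [f0 a3]
D3: mem[0x09..0x0c] <- [e1 f0 a3 33]
D4: mem[0x11..0x12] <- [e1 f0]
query mem[0x09]=0xe1, mem[0x11]=0xe1, mem[0x07]=0x8b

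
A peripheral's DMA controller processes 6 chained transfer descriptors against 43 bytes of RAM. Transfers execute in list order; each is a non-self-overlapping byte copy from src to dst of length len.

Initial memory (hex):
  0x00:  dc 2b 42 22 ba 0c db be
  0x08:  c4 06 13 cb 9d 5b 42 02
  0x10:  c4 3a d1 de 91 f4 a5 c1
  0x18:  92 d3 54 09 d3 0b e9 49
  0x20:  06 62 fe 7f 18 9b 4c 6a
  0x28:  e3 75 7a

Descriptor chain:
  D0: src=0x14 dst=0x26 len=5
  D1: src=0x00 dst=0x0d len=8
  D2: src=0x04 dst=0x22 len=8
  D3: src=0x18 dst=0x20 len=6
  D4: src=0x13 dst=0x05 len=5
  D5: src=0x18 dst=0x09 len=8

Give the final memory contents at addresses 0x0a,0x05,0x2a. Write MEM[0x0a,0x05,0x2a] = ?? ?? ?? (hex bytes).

D0: mem[0x26..0x2a] <- [91 f4 a5 c1 92]
D1: mem[0x0d..0x14] <- [dc 2b 42 22 ba 0c db be]
D2: mem[0x22..0x29] <- [ba 0c db be c4 06 13 cb]
D3: mem[0x20..0x25] <- [92 d3 54 09 d3 0b]
D4: mem[0x05..0x09] <- [db be f4 a5 c1]
D5: mem[0x09..0x10] <- [92 d3 54 09 d3 0b e9 49]
query mem[0x0a]=0xd3, mem[0x05]=0xdb, mem[0x2a]=0x92

MEM[0x0a,0x05,0x2a] = d3 db 92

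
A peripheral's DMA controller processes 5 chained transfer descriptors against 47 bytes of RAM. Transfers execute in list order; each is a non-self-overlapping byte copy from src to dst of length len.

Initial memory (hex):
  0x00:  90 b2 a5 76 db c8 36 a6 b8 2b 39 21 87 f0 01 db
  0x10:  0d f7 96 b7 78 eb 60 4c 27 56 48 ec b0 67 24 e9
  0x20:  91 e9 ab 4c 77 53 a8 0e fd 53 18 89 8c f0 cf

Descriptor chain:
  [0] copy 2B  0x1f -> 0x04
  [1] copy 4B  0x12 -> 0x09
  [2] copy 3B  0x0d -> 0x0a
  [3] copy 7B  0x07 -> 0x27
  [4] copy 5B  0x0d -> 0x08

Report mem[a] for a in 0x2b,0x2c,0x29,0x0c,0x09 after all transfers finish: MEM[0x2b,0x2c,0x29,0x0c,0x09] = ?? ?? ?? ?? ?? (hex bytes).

MEM[0x2b,0x2c,0x29,0x0c,0x09] = 01 db 96 f7 01

D0: mem[0x04..0x05] <- [e9 91]
D1: mem[0x09..0x0c] <- [96 b7 78 eb]
D2: mem[0x0a..0x0c] <- [f0 01 db]
D3: mem[0x27..0x2d] <- [a6 b8 96 f0 01 db f0]
D4: mem[0x08..0x0c] <- [f0 01 db 0d f7]
query mem[0x2b]=0x01, mem[0x2c]=0xdb, mem[0x29]=0x96, mem[0x0c]=0xf7, mem[0x09]=0x01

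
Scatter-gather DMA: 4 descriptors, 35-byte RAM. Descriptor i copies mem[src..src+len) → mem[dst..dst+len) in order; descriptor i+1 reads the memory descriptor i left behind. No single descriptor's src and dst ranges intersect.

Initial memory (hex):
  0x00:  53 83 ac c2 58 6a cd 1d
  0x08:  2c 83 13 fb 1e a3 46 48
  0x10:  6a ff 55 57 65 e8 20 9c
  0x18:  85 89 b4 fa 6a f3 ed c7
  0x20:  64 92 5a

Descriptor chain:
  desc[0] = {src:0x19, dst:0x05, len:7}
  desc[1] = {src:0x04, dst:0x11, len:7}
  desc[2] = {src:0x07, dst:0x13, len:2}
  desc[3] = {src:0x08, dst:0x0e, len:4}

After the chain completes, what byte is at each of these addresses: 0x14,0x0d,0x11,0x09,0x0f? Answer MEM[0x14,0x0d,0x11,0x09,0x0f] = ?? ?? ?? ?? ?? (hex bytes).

MEM[0x14,0x0d,0x11,0x09,0x0f] = 6a a3 c7 f3 f3

D0: mem[0x05..0x0b] <- [89 b4 fa 6a f3 ed c7]
D1: mem[0x11..0x17] <- [58 89 b4 fa 6a f3 ed]
D2: mem[0x13..0x14] <- [fa 6a]
D3: mem[0x0e..0x11] <- [6a f3 ed c7]
query mem[0x14]=0x6a, mem[0x0d]=0xa3, mem[0x11]=0xc7, mem[0x09]=0xf3, mem[0x0f]=0xf3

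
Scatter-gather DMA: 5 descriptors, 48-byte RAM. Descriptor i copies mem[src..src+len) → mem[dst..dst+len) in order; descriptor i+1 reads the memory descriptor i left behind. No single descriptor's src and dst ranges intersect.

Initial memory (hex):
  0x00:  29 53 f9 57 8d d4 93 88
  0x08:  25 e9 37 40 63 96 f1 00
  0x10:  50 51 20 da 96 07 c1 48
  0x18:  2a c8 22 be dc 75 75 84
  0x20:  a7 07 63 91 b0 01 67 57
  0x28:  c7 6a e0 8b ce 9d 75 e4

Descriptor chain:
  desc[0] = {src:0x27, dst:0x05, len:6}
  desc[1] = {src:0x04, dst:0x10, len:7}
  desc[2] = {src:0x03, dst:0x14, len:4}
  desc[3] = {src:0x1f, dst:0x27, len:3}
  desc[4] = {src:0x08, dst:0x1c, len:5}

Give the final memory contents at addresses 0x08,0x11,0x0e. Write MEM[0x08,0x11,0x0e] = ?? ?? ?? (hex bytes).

MEM[0x08,0x11,0x0e] = e0 57 f1

  after D0: wrote 6B at 0x05 = 57c76ae08bce
  after D1: wrote 7B at 0x10 = 8d57c76ae08bce
  after D2: wrote 4B at 0x14 = 578d57c7
  after D3: wrote 3B at 0x27 = 84a707
  after D4: wrote 5B at 0x1c = e08bce4063
query mem[0x08]=0xe0, mem[0x11]=0x57, mem[0x0e]=0xf1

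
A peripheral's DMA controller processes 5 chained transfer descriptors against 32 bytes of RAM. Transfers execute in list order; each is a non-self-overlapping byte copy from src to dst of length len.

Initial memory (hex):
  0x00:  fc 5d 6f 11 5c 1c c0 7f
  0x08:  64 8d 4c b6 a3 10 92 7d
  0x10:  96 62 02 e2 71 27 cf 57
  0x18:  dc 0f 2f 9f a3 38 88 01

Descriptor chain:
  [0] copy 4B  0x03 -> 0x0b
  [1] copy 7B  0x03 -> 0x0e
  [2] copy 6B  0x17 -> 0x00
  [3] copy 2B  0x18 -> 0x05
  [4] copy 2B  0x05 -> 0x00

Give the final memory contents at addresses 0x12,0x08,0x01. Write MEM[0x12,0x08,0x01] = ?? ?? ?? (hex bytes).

  after D0: wrote 4B at 0x0b = 115c1cc0
  after D1: wrote 7B at 0x0e = 115c1cc07f648d
  after D2: wrote 6B at 0x00 = 57dc0f2f9fa3
  after D3: wrote 2B at 0x05 = dc0f
  after D4: wrote 2B at 0x00 = dc0f
query mem[0x12]=0x7f, mem[0x08]=0x64, mem[0x01]=0x0f

MEM[0x12,0x08,0x01] = 7f 64 0f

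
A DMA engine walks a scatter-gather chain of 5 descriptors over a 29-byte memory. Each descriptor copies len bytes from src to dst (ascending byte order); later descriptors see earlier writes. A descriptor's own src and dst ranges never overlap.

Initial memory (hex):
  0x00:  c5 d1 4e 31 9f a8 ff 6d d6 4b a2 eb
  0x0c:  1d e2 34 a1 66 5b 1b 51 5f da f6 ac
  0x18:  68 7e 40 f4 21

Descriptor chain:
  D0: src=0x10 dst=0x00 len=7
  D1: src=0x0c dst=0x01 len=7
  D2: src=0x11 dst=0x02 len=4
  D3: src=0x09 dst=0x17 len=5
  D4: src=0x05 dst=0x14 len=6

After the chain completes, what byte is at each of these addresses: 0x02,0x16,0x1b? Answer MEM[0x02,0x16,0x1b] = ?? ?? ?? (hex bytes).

  after D0: wrote 7B at 0x00 = 665b1b515fdaf6
  after D1: wrote 7B at 0x01 = 1de234a1665b1b
  after D2: wrote 4B at 0x02 = 5b1b515f
  after D3: wrote 5B at 0x17 = 4ba2eb1de2
  after D4: wrote 6B at 0x14 = 5f5b1bd64ba2
query mem[0x02]=0x5b, mem[0x16]=0x1b, mem[0x1b]=0xe2

MEM[0x02,0x16,0x1b] = 5b 1b e2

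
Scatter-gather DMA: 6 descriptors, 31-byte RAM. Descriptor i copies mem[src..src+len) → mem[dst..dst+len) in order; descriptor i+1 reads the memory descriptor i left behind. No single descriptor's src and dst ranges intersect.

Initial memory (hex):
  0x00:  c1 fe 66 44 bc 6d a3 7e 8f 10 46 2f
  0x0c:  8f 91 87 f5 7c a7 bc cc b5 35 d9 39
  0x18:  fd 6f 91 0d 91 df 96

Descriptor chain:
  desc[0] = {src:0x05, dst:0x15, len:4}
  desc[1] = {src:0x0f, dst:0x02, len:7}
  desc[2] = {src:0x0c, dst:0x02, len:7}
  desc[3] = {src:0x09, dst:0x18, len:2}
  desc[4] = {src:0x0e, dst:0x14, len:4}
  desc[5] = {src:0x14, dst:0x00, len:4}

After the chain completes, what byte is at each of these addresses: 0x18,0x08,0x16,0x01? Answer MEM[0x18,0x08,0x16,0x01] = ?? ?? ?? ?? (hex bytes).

D0: mem[0x15..0x18] <- [6d a3 7e 8f]
D1: mem[0x02..0x08] <- [f5 7c a7 bc cc b5 6d]
D2: mem[0x02..0x08] <- [8f 91 87 f5 7c a7 bc]
D3: mem[0x18..0x19] <- [10 46]
D4: mem[0x14..0x17] <- [87 f5 7c a7]
D5: mem[0x00..0x03] <- [87 f5 7c a7]
query mem[0x18]=0x10, mem[0x08]=0xbc, mem[0x16]=0x7c, mem[0x01]=0xf5

MEM[0x18,0x08,0x16,0x01] = 10 bc 7c f5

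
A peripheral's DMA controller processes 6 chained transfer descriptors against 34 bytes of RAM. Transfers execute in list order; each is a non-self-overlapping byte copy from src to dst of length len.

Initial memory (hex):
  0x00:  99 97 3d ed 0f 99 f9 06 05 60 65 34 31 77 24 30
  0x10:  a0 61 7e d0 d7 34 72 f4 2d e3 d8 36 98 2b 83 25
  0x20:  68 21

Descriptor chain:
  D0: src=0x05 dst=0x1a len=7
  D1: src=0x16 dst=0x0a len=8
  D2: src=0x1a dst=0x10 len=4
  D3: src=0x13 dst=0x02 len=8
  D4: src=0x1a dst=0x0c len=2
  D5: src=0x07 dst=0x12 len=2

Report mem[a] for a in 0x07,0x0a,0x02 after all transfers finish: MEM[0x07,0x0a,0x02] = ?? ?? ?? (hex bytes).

MEM[0x07,0x0a,0x02] = 2d 72 05

  after D0: wrote 7B at 0x1a = 99f90605606534
  after D1: wrote 8B at 0x0a = 72f42de399f90605
  after D2: wrote 4B at 0x10 = 99f90605
  after D3: wrote 8B at 0x02 = 05d73472f42de399
  after D4: wrote 2B at 0x0c = 99f9
  after D5: wrote 2B at 0x12 = 2de3
query mem[0x07]=0x2d, mem[0x0a]=0x72, mem[0x02]=0x05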